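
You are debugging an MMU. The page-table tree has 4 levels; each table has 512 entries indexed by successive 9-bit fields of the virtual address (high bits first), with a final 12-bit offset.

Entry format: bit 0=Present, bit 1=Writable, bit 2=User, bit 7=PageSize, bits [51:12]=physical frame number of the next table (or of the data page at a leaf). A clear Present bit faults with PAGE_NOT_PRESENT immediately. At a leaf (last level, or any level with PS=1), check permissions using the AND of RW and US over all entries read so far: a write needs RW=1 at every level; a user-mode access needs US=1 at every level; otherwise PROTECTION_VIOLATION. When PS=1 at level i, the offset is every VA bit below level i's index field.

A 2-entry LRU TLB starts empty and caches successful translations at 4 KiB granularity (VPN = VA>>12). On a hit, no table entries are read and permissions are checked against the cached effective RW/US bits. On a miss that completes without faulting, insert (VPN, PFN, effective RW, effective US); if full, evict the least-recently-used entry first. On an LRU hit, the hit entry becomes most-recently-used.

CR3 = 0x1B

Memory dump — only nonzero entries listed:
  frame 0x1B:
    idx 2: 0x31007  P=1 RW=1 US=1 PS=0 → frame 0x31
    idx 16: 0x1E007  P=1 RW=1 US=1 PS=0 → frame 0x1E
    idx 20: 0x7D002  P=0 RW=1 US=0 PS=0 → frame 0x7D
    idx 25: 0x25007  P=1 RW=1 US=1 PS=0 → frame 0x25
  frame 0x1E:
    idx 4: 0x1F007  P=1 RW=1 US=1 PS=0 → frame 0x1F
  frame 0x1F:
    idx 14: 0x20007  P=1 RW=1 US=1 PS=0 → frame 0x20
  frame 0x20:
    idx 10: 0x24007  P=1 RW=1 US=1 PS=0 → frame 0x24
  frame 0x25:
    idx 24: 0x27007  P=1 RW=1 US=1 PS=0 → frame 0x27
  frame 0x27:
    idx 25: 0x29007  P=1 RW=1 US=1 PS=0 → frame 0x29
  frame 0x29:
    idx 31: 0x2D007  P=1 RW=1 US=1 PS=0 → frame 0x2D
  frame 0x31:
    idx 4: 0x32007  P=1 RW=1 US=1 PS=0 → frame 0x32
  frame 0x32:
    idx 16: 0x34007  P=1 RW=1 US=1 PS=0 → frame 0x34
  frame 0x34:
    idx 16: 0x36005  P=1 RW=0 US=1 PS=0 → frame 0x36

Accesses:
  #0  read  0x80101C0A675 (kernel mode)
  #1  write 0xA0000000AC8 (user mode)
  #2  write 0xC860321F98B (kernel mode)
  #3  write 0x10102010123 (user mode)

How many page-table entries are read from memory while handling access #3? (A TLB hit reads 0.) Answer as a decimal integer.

Per-access translation:
#0 VA=0x80101C0A675 (r,kernel):
  L0 @0x1B[16] → 0x1E007  P=1,RW=1,US=1,PS=0
  L1 @0x1E[4] → 0x1F007  P=1,RW=1,US=1,PS=0
  L2 @0x1F[14] → 0x20007  P=1,RW=1,US=1,PS=0
  L3 @0x20[10] → 0x24007  P=1,RW=1,US=1,PS=0
  → PA=0x24675  (4 entries read)
#1 VA=0xA0000000AC8 (w,user):
  L0 @0x1B[20] → 0x7D002  P=0,RW=1,US=0,PS=0
  → PAGE_NOT_PRESENT  (1 entries read)
#2 VA=0xC860321F98B (w,kernel):
  L0 @0x1B[25] → 0x25007  P=1,RW=1,US=1,PS=0
  L1 @0x25[24] → 0x27007  P=1,RW=1,US=1,PS=0
  L2 @0x27[25] → 0x29007  P=1,RW=1,US=1,PS=0
  L3 @0x29[31] → 0x2D007  P=1,RW=1,US=1,PS=0
  → PA=0x2D98B  (4 entries read)
#3 VA=0x10102010123 (w,user):
  L0 @0x1B[2] → 0x31007  P=1,RW=1,US=1,PS=0
  L1 @0x31[4] → 0x32007  P=1,RW=1,US=1,PS=0
  L2 @0x32[16] → 0x34007  P=1,RW=1,US=1,PS=0
  L3 @0x34[16] → 0x36005  P=1,RW=0,US=1,PS=0
  → PROTECTION_VIOLATION  (4 entries read)

Entries read for #3: 4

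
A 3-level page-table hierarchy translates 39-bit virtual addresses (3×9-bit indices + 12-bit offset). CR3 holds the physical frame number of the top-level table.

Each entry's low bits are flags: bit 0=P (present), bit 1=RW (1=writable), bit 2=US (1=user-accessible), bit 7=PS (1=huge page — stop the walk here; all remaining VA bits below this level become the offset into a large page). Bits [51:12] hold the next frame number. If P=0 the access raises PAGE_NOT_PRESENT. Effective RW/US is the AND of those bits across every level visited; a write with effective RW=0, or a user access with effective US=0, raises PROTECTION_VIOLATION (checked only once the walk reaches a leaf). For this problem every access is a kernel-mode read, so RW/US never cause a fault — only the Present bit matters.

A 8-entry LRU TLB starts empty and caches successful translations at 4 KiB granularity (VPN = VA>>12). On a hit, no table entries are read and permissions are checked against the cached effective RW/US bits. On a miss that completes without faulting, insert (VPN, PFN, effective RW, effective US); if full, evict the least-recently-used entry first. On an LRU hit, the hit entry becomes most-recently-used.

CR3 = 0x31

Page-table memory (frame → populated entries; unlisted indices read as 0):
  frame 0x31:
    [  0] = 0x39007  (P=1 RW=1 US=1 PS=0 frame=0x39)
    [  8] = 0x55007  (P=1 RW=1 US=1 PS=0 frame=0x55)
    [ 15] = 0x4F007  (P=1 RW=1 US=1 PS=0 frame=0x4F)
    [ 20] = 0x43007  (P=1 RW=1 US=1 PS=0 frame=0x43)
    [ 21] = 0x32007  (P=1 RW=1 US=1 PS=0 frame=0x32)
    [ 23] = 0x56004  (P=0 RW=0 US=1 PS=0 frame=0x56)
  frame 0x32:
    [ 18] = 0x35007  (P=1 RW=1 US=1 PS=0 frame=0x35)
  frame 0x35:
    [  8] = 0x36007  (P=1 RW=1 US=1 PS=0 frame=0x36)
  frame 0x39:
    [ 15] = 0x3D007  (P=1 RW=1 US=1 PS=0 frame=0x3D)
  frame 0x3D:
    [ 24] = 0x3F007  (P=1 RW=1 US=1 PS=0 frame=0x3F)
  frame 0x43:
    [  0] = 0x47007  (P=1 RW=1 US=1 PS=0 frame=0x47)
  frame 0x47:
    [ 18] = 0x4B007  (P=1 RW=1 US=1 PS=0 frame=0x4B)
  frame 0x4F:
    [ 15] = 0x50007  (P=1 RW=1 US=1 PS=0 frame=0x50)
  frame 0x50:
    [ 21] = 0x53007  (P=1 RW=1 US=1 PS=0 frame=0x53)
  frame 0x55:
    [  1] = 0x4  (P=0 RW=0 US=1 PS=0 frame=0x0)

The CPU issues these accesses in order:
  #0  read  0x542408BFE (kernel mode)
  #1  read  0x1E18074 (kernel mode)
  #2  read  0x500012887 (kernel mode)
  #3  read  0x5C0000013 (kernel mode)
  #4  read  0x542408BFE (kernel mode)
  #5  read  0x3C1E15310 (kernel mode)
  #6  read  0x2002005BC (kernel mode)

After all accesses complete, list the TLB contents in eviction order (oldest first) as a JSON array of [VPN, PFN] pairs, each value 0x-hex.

Per-access translation:
#0 VA=0x542408BFE (r,kernel):
  L0: frame=0x31 idx=21 entry=0x32007 [P=1 RW=1 US=1 PS=0]
  L1: frame=0x32 idx=18 entry=0x35007 [P=1 RW=1 US=1 PS=0]
  L2: frame=0x35 idx=8 entry=0x36007 [P=1 RW=1 US=1 PS=0]
  ✓ 0x36BFE  — 3 lookups
#1 VA=0x1E18074 (r,kernel):
  L0: frame=0x31 idx=0 entry=0x39007 [P=1 RW=1 US=1 PS=0]
  L1: frame=0x39 idx=15 entry=0x3D007 [P=1 RW=1 US=1 PS=0]
  L2: frame=0x3D idx=24 entry=0x3F007 [P=1 RW=1 US=1 PS=0]
  ✓ 0x3F074  — 3 lookups
#2 VA=0x500012887 (r,kernel):
  L0: frame=0x31 idx=20 entry=0x43007 [P=1 RW=1 US=1 PS=0]
  L1: frame=0x43 idx=0 entry=0x47007 [P=1 RW=1 US=1 PS=0]
  L2: frame=0x47 idx=18 entry=0x4B007 [P=1 RW=1 US=1 PS=0]
  ✓ 0x4B887  — 3 lookups
#3 VA=0x5C0000013 (r,kernel):
  L0: frame=0x31 idx=23 entry=0x56004 [P=0 RW=0 US=1 PS=0]
  → PAGE_NOT_PRESENT  (1 entries read)
#4 VA=0x542408BFE (r,kernel):
  TLB hit vpn=0x542408 → PA=0x36BFE
#5 VA=0x3C1E15310 (r,kernel):
  L0: frame=0x31 idx=15 entry=0x4F007 [P=1 RW=1 US=1 PS=0]
  L1: frame=0x4F idx=15 entry=0x50007 [P=1 RW=1 US=1 PS=0]
  L2: frame=0x50 idx=21 entry=0x53007 [P=1 RW=1 US=1 PS=0]
  ✓ 0x53310  — 3 lookups
#6 VA=0x2002005BC (r,kernel):
  L0: frame=0x31 idx=8 entry=0x55007 [P=1 RW=1 US=1 PS=0]
  L1: frame=0x55 idx=1 entry=0x4 [P=0 RW=0 US=1 PS=0]
  → PAGE_NOT_PRESENT  (2 entries read)

TLB: [["0x1E18", "0x3F"], ["0x500012", "0x4B"], ["0x542408", "0x36"], ["0x3C1E15", "0x53"]]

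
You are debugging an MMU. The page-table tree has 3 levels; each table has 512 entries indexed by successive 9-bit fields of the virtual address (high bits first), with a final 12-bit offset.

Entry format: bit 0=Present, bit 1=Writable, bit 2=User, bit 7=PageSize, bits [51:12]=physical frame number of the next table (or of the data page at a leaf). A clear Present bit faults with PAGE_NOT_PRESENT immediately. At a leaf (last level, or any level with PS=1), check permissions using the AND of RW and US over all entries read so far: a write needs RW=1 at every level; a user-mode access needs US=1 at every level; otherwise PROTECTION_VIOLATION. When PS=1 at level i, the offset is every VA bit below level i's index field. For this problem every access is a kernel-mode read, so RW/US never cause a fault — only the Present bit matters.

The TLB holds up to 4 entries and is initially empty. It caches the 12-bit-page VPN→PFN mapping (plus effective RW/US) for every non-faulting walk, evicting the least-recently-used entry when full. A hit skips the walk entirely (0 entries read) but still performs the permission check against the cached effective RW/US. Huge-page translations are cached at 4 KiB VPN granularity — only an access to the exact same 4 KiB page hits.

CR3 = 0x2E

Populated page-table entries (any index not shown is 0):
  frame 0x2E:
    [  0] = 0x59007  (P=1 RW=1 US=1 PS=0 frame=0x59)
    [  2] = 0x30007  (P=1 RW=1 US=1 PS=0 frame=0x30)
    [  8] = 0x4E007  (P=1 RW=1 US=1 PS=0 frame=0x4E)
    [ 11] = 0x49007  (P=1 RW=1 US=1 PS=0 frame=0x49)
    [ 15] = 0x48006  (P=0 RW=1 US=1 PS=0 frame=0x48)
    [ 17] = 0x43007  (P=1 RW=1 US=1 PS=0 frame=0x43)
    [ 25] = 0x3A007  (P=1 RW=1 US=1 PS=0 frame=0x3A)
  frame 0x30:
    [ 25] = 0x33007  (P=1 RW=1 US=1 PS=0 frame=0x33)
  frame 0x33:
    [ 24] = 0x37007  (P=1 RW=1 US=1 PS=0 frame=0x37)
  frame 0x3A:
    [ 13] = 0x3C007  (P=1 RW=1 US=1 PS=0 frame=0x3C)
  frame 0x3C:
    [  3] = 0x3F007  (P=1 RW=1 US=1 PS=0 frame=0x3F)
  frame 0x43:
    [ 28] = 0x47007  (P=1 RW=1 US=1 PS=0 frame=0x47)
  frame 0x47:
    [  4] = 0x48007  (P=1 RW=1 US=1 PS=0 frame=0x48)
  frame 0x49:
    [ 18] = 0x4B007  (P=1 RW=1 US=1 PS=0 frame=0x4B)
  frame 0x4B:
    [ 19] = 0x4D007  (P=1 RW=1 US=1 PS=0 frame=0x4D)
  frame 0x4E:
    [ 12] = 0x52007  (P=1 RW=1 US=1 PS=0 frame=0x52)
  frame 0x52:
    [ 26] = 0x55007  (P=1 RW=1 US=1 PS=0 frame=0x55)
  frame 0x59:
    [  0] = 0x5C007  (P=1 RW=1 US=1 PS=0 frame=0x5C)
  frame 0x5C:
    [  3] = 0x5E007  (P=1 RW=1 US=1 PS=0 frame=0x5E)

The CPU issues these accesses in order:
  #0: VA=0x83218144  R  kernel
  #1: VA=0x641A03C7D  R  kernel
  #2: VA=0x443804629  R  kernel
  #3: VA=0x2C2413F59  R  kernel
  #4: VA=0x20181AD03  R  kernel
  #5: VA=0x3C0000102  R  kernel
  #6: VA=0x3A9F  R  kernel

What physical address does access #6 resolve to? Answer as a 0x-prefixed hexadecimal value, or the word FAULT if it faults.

Per-access translation:
#0 VA=0x83218144 (r,kernel):
  [0] read 0x2E idx=2: raw=0x30007 flags P=1 W=1 U=1 S=0
  [1] read 0x30 idx=25: raw=0x33007 flags P=1 W=1 U=1 S=0
  [2] read 0x33 idx=24: raw=0x37007 flags P=1 W=1 U=1 S=0
  ⇒ phys 0x37144  [3 reads]
#1 VA=0x641A03C7D (r,kernel):
  [0] read 0x2E idx=25: raw=0x3A007 flags P=1 W=1 U=1 S=0
  [1] read 0x3A idx=13: raw=0x3C007 flags P=1 W=1 U=1 S=0
  [2] read 0x3C idx=3: raw=0x3F007 flags P=1 W=1 U=1 S=0
  ⇒ phys 0x3FC7D  [3 reads]
#2 VA=0x443804629 (r,kernel):
  [0] read 0x2E idx=17: raw=0x43007 flags P=1 W=1 U=1 S=0
  [1] read 0x43 idx=28: raw=0x47007 flags P=1 W=1 U=1 S=0
  [2] read 0x47 idx=4: raw=0x48007 flags P=1 W=1 U=1 S=0
  ⇒ phys 0x48629  [3 reads]
#3 VA=0x2C2413F59 (r,kernel):
  [0] read 0x2E idx=11: raw=0x49007 flags P=1 W=1 U=1 S=0
  [1] read 0x49 idx=18: raw=0x4B007 flags P=1 W=1 U=1 S=0
  [2] read 0x4B idx=19: raw=0x4D007 flags P=1 W=1 U=1 S=0
  ⇒ phys 0x4DF59  [3 reads]
#4 VA=0x20181AD03 (r,kernel):
  [0] read 0x2E idx=8: raw=0x4E007 flags P=1 W=1 U=1 S=0
  [1] read 0x4E idx=12: raw=0x52007 flags P=1 W=1 U=1 S=0
  [2] read 0x52 idx=26: raw=0x55007 flags P=1 W=1 U=1 S=0
  ⇒ phys 0x55D03  [3 reads]
#5 VA=0x3C0000102 (r,kernel):
  [0] read 0x2E idx=15: raw=0x48006 flags P=0 W=1 U=1 S=0
  ✗ PAGE_NOT_PRESENT  [1 reads]
#6 VA=0x3A9F (r,kernel):
  [0] read 0x2E idx=0: raw=0x59007 flags P=1 W=1 U=1 S=0
  [1] read 0x59 idx=0: raw=0x5C007 flags P=1 W=1 U=1 S=0
  [2] read 0x5C idx=3: raw=0x5E007 flags P=1 W=1 U=1 S=0
  ⇒ phys 0x5EA9F  [3 reads]

Access #6 PA: 0x5EA9F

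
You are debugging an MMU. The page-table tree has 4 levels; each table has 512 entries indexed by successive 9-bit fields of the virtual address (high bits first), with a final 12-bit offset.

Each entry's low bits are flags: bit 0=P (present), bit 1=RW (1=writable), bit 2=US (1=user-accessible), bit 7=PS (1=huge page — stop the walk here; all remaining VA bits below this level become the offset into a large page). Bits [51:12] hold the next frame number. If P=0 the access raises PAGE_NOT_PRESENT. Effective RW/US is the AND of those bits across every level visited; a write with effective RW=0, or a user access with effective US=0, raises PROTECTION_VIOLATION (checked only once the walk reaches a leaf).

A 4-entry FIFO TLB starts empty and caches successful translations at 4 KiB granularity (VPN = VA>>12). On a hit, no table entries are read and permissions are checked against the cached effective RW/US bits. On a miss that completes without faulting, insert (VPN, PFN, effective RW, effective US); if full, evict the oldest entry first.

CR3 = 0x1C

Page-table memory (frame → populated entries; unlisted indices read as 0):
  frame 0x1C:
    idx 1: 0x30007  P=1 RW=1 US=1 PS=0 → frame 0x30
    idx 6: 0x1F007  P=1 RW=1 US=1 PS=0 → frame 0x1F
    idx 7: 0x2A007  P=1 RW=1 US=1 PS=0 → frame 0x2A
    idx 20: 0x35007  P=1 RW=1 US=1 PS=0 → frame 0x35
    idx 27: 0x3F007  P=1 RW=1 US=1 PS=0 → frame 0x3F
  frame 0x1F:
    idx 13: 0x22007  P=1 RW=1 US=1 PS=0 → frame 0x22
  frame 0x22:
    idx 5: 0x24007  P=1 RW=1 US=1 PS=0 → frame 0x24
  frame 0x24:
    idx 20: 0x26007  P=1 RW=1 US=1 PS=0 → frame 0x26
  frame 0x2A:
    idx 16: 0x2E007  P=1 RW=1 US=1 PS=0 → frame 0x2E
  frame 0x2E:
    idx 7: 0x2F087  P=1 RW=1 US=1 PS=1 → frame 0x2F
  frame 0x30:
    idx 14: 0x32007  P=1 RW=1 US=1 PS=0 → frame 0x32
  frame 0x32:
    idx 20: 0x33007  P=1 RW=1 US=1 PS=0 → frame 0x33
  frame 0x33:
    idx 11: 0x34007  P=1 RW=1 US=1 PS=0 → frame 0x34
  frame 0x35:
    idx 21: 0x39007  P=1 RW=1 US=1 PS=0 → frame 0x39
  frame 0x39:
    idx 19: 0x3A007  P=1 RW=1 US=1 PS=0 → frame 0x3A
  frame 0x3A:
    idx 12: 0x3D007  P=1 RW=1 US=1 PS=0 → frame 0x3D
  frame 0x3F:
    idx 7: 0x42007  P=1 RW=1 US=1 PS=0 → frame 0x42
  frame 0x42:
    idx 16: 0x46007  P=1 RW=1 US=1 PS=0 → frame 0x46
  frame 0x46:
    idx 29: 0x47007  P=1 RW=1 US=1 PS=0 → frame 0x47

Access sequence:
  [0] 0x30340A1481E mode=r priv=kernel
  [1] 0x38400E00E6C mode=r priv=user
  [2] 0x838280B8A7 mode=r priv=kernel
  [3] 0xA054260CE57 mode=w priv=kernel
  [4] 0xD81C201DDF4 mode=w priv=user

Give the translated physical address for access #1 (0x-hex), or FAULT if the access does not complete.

Walk each access:
#0 VA=0x30340A1481E (r,kernel):
  lvl0: tbl 0x1C, slot 6 ⇒ 0x1F007 (P1/RW1/US1/PS0)
  lvl1: tbl 0x1F, slot 13 ⇒ 0x22007 (P1/RW1/US1/PS0)
  lvl2: tbl 0x22, slot 5 ⇒ 0x24007 (P1/RW1/US1/PS0)
  lvl3: tbl 0x24, slot 20 ⇒ 0x26007 (P1/RW1/US1/PS0)
  ⇒ phys 0x2681E  [4 reads]
#1 VA=0x38400E00E6C (r,user):
  lvl0: tbl 0x1C, slot 7 ⇒ 0x2A007 (P1/RW1/US1/PS0)
  lvl1: tbl 0x2A, slot 16 ⇒ 0x2E007 (P1/RW1/US1/PS0)
  lvl2: tbl 0x2E, slot 7 ⇒ 0x2F087 (P1/RW1/US1/PS1)
  ⇒ phys 0x2FE6C (huge @L2)  [3 reads]
#2 VA=0x838280B8A7 (r,kernel):
  lvl0: tbl 0x1C, slot 1 ⇒ 0x30007 (P1/RW1/US1/PS0)
  lvl1: tbl 0x30, slot 14 ⇒ 0x32007 (P1/RW1/US1/PS0)
  lvl2: tbl 0x32, slot 20 ⇒ 0x33007 (P1/RW1/US1/PS0)
  lvl3: tbl 0x33, slot 11 ⇒ 0x34007 (P1/RW1/US1/PS0)
  ⇒ phys 0x348A7  [4 reads]
#3 VA=0xA054260CE57 (w,kernel):
  lvl0: tbl 0x1C, slot 20 ⇒ 0x35007 (P1/RW1/US1/PS0)
  lvl1: tbl 0x35, slot 21 ⇒ 0x39007 (P1/RW1/US1/PS0)
  lvl2: tbl 0x39, slot 19 ⇒ 0x3A007 (P1/RW1/US1/PS0)
  lvl3: tbl 0x3A, slot 12 ⇒ 0x3D007 (P1/RW1/US1/PS0)
  ⇒ phys 0x3DE57  [4 reads]
#4 VA=0xD81C201DDF4 (w,user):
  lvl0: tbl 0x1C, slot 27 ⇒ 0x3F007 (P1/RW1/US1/PS0)
  lvl1: tbl 0x3F, slot 7 ⇒ 0x42007 (P1/RW1/US1/PS0)
  lvl2: tbl 0x42, slot 16 ⇒ 0x46007 (P1/RW1/US1/PS0)
  lvl3: tbl 0x46, slot 29 ⇒ 0x47007 (P1/RW1/US1/PS0)
  ⇒ phys 0x47DF4  [4 reads]

Access #1 PA: 0x2FE6C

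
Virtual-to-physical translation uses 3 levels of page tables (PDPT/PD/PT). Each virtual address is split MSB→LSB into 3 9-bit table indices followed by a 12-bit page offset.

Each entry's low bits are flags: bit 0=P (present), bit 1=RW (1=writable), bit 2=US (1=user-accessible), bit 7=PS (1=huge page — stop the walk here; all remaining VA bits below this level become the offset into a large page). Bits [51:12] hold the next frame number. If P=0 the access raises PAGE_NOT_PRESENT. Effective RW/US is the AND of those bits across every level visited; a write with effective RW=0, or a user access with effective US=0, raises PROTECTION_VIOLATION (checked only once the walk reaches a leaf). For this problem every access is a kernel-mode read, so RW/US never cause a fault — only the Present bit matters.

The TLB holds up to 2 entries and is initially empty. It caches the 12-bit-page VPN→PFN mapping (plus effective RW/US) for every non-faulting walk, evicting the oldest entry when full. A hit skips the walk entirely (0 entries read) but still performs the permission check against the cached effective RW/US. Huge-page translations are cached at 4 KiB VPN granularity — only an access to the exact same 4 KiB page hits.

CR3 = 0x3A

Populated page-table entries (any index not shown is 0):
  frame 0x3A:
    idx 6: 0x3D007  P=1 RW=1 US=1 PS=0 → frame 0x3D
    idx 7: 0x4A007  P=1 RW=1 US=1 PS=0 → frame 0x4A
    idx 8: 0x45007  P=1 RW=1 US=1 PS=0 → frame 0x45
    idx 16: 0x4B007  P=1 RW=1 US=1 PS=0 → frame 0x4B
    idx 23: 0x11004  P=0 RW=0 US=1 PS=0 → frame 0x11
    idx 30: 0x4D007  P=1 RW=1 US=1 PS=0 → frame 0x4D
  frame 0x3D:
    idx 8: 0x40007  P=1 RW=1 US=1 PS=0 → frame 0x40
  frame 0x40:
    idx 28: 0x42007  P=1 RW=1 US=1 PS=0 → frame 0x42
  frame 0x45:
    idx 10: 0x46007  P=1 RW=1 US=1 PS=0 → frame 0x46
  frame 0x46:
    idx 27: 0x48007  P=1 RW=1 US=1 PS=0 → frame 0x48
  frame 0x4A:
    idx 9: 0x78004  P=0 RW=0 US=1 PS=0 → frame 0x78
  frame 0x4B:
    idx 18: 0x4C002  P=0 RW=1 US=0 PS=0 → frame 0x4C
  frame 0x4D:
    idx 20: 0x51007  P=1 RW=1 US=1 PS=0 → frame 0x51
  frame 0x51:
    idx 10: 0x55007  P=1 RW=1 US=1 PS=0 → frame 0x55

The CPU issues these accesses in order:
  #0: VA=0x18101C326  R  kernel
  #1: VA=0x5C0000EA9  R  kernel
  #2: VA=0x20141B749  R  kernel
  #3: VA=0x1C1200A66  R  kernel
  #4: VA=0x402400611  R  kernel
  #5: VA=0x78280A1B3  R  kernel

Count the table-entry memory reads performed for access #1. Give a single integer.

Per-access translation:
#0 VA=0x18101C326 (r,kernel):
  [0] read 0x3A idx=6: raw=0x3D007 flags P=1 W=1 U=1 S=0
  [1] read 0x3D idx=8: raw=0x40007 flags P=1 W=1 U=1 S=0
  [2] read 0x40 idx=28: raw=0x42007 flags P=1 W=1 U=1 S=0
  ✓ 0x42326  — 3 lookups
#1 VA=0x5C0000EA9 (r,kernel):
  [0] read 0x3A idx=23: raw=0x11004 flags P=0 W=0 U=1 S=0
  ⇒ fault: PAGE_NOT_PRESENT  — 1 lookups
#2 VA=0x20141B749 (r,kernel):
  [0] read 0x3A idx=8: raw=0x45007 flags P=1 W=1 U=1 S=0
  [1] read 0x45 idx=10: raw=0x46007 flags P=1 W=1 U=1 S=0
  [2] read 0x46 idx=27: raw=0x48007 flags P=1 W=1 U=1 S=0
  ✓ 0x48749  — 3 lookups
#3 VA=0x1C1200A66 (r,kernel):
  [0] read 0x3A idx=7: raw=0x4A007 flags P=1 W=1 U=1 S=0
  [1] read 0x4A idx=9: raw=0x78004 flags P=0 W=0 U=1 S=0
  ⇒ fault: PAGE_NOT_PRESENT  — 2 lookups
#4 VA=0x402400611 (r,kernel):
  [0] read 0x3A idx=16: raw=0x4B007 flags P=1 W=1 U=1 S=0
  [1] read 0x4B idx=18: raw=0x4C002 flags P=0 W=1 U=0 S=0
  ⇒ fault: PAGE_NOT_PRESENT  — 2 lookups
#5 VA=0x78280A1B3 (r,kernel):
  [0] read 0x3A idx=30: raw=0x4D007 flags P=1 W=1 U=1 S=0
  [1] read 0x4D idx=20: raw=0x51007 flags P=1 W=1 U=1 S=0
  [2] read 0x51 idx=10: raw=0x55007 flags P=1 W=1 U=1 S=0
  ✓ 0x551B3  — 3 lookups

Entries read for #1: 1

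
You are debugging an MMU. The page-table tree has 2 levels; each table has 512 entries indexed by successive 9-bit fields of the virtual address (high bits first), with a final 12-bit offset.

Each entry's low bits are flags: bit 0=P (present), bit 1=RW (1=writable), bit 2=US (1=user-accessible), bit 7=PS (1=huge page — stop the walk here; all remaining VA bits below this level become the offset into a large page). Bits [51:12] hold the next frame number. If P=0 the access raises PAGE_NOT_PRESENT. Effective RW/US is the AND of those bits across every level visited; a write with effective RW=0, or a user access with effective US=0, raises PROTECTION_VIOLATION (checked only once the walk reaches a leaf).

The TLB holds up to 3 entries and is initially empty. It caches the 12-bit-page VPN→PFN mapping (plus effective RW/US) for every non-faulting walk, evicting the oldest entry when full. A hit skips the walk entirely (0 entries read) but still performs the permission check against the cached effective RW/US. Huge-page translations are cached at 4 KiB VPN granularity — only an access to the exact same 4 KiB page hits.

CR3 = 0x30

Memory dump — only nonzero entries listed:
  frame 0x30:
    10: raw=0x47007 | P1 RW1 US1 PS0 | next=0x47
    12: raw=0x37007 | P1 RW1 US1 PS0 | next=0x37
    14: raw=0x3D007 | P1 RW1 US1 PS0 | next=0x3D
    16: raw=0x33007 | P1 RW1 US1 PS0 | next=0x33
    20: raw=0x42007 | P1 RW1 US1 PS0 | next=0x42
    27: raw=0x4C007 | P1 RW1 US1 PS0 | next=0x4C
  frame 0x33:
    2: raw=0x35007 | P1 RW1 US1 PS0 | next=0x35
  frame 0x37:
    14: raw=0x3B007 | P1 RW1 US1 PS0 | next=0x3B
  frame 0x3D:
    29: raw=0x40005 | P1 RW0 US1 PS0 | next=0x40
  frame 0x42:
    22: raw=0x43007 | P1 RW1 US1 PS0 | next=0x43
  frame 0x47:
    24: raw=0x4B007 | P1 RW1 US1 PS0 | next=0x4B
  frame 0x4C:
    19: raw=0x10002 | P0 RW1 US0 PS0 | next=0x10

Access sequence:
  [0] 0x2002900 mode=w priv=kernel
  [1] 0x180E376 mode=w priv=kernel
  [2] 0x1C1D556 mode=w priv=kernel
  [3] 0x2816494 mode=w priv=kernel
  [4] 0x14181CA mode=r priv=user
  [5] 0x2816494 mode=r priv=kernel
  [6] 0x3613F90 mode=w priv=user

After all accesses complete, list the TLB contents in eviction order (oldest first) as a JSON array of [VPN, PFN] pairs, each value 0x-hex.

Trace:
#0 VA=0x2002900 (w,kernel):
  [0] read 0x30 idx=16: raw=0x33007 flags P=1 W=1 U=1 S=0
  [1] read 0x33 idx=2: raw=0x35007 flags P=1 W=1 U=1 S=0
  ⇒ phys 0x35900  [2 reads]
#1 VA=0x180E376 (w,kernel):
  [0] read 0x30 idx=12: raw=0x37007 flags P=1 W=1 U=1 S=0
  [1] read 0x37 idx=14: raw=0x3B007 flags P=1 W=1 U=1 S=0
  ⇒ phys 0x3B376  [2 reads]
#2 VA=0x1C1D556 (w,kernel):
  [0] read 0x30 idx=14: raw=0x3D007 flags P=1 W=1 U=1 S=0
  [1] read 0x3D idx=29: raw=0x40005 flags P=1 W=0 U=1 S=0
  ✗ PROTECTION_VIOLATION  [2 reads]
#3 VA=0x2816494 (w,kernel):
  [0] read 0x30 idx=20: raw=0x42007 flags P=1 W=1 U=1 S=0
  [1] read 0x42 idx=22: raw=0x43007 flags P=1 W=1 U=1 S=0
  ⇒ phys 0x43494  [2 reads]
#4 VA=0x14181CA (r,user):
  [0] read 0x30 idx=10: raw=0x47007 flags P=1 W=1 U=1 S=0
  [1] read 0x47 idx=24: raw=0x4B007 flags P=1 W=1 U=1 S=0
  ⇒ phys 0x4B1CA  [2 reads]
#5 VA=0x2816494 (r,kernel):
  TLB hit vpn=0x2816 → PA=0x43494
#6 VA=0x3613F90 (w,user):
  [0] read 0x30 idx=27: raw=0x4C007 flags P=1 W=1 U=1 S=0
  [1] read 0x4C idx=19: raw=0x10002 flags P=0 W=1 U=0 S=0
  ✗ PAGE_NOT_PRESENT  [2 reads]

TLB: [["0x180E", "0x3B"], ["0x2816", "0x43"], ["0x1418", "0x4B"]]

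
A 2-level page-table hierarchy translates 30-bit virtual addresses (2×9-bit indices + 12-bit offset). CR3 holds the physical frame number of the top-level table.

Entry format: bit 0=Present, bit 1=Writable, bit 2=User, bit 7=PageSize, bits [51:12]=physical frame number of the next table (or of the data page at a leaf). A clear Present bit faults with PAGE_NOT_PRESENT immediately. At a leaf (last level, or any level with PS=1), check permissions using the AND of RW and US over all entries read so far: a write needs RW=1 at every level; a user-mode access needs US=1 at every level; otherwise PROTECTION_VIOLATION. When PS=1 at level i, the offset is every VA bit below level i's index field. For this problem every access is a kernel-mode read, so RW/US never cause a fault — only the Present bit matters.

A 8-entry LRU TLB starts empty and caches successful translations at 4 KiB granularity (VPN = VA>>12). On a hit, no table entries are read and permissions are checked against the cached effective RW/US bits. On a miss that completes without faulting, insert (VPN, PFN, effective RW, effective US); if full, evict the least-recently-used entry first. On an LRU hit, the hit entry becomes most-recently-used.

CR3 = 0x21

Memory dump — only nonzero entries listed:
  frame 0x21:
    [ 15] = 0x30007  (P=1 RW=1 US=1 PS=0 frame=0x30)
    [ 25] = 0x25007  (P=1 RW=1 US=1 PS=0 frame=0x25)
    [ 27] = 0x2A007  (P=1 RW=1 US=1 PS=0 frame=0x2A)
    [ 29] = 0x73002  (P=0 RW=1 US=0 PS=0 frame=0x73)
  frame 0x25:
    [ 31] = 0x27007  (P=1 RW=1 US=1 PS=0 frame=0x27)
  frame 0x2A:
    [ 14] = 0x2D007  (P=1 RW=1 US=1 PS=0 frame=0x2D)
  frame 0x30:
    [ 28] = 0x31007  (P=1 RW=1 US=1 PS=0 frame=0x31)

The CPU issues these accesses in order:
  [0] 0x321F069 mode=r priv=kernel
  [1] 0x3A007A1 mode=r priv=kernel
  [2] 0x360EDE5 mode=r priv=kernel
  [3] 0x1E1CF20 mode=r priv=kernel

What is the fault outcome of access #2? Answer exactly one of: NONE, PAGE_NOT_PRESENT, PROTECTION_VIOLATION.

Trace:
#0 VA=0x321F069 (r,kernel):
  L0 @0x21[25] → 0x25007  P=1,RW=1,US=1,PS=0
  L1 @0x25[31] → 0x27007  P=1,RW=1,US=1,PS=0
  ✓ 0x27069  — 2 lookups
#1 VA=0x3A007A1 (r,kernel):
  L0 @0x21[29] → 0x73002  P=0,RW=1,US=0,PS=0
  ⇒ fault: PAGE_NOT_PRESENT  — 1 lookups
#2 VA=0x360EDE5 (r,kernel):
  L0 @0x21[27] → 0x2A007  P=1,RW=1,US=1,PS=0
  L1 @0x2A[14] → 0x2D007  P=1,RW=1,US=1,PS=0
  ✓ 0x2DDE5  — 2 lookups
#3 VA=0x1E1CF20 (r,kernel):
  L0 @0x21[15] → 0x30007  P=1,RW=1,US=1,PS=0
  L1 @0x30[28] → 0x31007  P=1,RW=1,US=1,PS=0
  ✓ 0x31F20  — 2 lookups

Access #2 fault: NONE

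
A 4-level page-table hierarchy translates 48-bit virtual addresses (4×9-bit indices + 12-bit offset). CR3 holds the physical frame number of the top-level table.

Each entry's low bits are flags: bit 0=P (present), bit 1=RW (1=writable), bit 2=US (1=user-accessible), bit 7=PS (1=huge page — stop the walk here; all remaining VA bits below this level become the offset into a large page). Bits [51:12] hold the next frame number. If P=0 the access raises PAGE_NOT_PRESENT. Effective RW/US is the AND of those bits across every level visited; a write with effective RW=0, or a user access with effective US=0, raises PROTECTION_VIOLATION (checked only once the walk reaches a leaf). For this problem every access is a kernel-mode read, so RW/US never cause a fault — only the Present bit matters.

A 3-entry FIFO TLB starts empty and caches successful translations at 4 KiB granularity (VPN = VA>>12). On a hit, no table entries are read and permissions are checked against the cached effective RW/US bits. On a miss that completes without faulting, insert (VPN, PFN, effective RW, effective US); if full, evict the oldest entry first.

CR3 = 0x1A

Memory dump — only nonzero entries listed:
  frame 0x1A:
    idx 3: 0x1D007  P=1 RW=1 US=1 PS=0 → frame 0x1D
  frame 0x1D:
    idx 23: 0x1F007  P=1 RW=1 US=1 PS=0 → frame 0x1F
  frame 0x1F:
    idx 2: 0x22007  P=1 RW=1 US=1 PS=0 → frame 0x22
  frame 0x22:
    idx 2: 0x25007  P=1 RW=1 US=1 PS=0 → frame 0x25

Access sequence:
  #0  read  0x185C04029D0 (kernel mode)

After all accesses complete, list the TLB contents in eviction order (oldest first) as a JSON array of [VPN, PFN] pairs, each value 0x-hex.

Walk each access:
#0 VA=0x185C04029D0 (r,kernel):
  L0: frame=0x1A idx=3 entry=0x1D007 [P=1 RW=1 US=1 PS=0]
  L1: frame=0x1D idx=23 entry=0x1F007 [P=1 RW=1 US=1 PS=0]
  L2: frame=0x1F idx=2 entry=0x22007 [P=1 RW=1 US=1 PS=0]
  L3: frame=0x22 idx=2 entry=0x25007 [P=1 RW=1 US=1 PS=0]
  ✓ 0x259D0  — 4 lookups

TLB: [["0x185C0402", "0x25"]]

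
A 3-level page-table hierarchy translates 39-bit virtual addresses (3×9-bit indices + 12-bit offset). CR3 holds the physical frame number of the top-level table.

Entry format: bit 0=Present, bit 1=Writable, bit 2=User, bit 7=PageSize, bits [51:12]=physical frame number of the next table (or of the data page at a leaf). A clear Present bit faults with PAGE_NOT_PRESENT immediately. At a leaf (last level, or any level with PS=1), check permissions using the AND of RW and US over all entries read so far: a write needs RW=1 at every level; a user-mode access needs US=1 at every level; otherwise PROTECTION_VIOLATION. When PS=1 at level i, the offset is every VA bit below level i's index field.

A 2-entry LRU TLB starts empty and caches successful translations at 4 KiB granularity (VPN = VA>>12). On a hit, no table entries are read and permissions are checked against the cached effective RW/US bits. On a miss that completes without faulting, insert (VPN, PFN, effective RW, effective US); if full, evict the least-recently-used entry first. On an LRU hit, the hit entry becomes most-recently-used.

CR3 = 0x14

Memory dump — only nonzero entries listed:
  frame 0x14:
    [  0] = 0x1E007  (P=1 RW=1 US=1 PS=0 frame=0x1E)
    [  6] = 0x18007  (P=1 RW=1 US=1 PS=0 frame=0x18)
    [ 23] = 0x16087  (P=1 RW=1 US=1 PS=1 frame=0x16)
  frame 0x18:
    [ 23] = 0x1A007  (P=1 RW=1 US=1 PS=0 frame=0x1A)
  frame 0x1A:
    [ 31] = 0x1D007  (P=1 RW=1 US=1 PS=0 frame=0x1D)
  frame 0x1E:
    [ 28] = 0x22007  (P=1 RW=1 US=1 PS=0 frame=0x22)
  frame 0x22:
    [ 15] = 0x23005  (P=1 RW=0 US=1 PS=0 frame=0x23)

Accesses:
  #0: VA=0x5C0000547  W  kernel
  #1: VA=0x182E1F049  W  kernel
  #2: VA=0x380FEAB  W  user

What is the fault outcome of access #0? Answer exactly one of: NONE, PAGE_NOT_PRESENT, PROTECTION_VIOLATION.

Trace:
#0 VA=0x5C0000547 (w,kernel):
  [0] read 0x14 idx=23: raw=0x16087 flags P=1 W=1 U=1 S=1
  → PA=0x16547 (huge @L0)  (1 entries read)
#1 VA=0x182E1F049 (w,kernel):
  [0] read 0x14 idx=6: raw=0x18007 flags P=1 W=1 U=1 S=0
  [1] read 0x18 idx=23: raw=0x1A007 flags P=1 W=1 U=1 S=0
  [2] read 0x1A idx=31: raw=0x1D007 flags P=1 W=1 U=1 S=0
  → PA=0x1D049  (3 entries read)
#2 VA=0x380FEAB (w,user):
  [0] read 0x14 idx=0: raw=0x1E007 flags P=1 W=1 U=1 S=0
  [1] read 0x1E idx=28: raw=0x22007 flags P=1 W=1 U=1 S=0
  [2] read 0x22 idx=15: raw=0x23005 flags P=1 W=0 U=1 S=0
  → PROTECTION_VIOLATION  (3 entries read)

Access #0 fault: NONE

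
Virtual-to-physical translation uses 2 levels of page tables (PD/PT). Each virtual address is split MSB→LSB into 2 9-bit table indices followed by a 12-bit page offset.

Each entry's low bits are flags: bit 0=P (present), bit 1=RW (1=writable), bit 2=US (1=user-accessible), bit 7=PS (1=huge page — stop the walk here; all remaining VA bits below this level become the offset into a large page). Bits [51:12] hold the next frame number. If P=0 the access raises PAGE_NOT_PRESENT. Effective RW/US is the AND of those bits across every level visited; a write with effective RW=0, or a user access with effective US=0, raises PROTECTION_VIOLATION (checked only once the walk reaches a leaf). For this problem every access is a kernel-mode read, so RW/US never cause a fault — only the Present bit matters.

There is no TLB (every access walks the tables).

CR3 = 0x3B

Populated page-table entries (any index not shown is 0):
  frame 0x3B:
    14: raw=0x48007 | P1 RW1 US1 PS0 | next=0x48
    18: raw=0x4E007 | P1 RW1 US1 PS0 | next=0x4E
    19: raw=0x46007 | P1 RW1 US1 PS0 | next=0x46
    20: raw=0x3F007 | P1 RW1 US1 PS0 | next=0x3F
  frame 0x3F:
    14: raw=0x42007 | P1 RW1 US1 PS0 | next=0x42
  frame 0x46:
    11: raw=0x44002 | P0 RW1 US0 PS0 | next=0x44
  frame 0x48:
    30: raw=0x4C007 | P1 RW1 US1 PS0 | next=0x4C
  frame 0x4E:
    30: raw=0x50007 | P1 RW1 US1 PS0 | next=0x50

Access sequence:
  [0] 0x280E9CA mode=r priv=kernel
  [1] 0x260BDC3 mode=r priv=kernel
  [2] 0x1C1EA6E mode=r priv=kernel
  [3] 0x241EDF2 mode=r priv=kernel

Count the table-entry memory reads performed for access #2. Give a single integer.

Trace:
#0 VA=0x280E9CA (r,kernel):
  L0: frame=0x3B idx=20 entry=0x3F007 [P=1 RW=1 US=1 PS=0]
  L1: frame=0x3F idx=14 entry=0x42007 [P=1 RW=1 US=1 PS=0]
  ✓ 0x429CA  — 2 lookups
#1 VA=0x260BDC3 (r,kernel):
  L0: frame=0x3B idx=19 entry=0x46007 [P=1 RW=1 US=1 PS=0]
  L1: frame=0x46 idx=11 entry=0x44002 [P=0 RW=1 US=0 PS=0]
  → PAGE_NOT_PRESENT  (2 entries read)
#2 VA=0x1C1EA6E (r,kernel):
  L0: frame=0x3B idx=14 entry=0x48007 [P=1 RW=1 US=1 PS=0]
  L1: frame=0x48 idx=30 entry=0x4C007 [P=1 RW=1 US=1 PS=0]
  ✓ 0x4CA6E  — 2 lookups
#3 VA=0x241EDF2 (r,kernel):
  L0: frame=0x3B idx=18 entry=0x4E007 [P=1 RW=1 US=1 PS=0]
  L1: frame=0x4E idx=30 entry=0x50007 [P=1 RW=1 US=1 PS=0]
  ✓ 0x50DF2  — 2 lookups

Entries read for #2: 2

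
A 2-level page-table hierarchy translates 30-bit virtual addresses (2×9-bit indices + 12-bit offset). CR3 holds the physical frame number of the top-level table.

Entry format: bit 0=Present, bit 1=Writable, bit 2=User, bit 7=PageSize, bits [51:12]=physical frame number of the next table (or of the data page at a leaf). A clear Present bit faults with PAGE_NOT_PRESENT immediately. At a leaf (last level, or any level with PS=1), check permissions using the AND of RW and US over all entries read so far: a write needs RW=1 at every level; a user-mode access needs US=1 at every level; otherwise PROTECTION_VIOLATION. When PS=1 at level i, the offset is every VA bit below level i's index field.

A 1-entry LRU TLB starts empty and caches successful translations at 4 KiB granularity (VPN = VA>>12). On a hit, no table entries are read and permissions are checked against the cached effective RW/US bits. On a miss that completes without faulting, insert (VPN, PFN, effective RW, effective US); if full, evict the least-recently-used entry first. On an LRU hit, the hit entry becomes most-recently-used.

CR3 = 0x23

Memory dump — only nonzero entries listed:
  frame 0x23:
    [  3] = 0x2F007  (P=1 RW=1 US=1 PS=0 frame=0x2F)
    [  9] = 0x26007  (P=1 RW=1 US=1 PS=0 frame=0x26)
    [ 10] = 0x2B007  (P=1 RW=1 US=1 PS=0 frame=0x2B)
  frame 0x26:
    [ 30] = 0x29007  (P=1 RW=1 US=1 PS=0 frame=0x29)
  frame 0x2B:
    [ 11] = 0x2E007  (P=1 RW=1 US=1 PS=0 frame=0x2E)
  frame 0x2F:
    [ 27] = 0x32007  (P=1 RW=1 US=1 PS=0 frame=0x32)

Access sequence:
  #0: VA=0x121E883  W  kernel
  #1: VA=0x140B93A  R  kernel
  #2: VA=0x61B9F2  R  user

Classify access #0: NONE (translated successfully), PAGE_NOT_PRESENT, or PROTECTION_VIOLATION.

Trace:
#0 VA=0x121E883 (w,kernel):
  L0 @0x23[9] → 0x26007  P=1,RW=1,US=1,PS=0
  L1 @0x26[30] → 0x29007  P=1,RW=1,US=1,PS=0
  ✓ 0x29883  — 2 lookups
#1 VA=0x140B93A (r,kernel):
  L0 @0x23[10] → 0x2B007  P=1,RW=1,US=1,PS=0
  L1 @0x2B[11] → 0x2E007  P=1,RW=1,US=1,PS=0
  ✓ 0x2E93A  — 2 lookups
#2 VA=0x61B9F2 (r,user):
  L0 @0x23[3] → 0x2F007  P=1,RW=1,US=1,PS=0
  L1 @0x2F[27] → 0x32007  P=1,RW=1,US=1,PS=0
  ✓ 0x329F2  — 2 lookups

Access #0 fault: NONE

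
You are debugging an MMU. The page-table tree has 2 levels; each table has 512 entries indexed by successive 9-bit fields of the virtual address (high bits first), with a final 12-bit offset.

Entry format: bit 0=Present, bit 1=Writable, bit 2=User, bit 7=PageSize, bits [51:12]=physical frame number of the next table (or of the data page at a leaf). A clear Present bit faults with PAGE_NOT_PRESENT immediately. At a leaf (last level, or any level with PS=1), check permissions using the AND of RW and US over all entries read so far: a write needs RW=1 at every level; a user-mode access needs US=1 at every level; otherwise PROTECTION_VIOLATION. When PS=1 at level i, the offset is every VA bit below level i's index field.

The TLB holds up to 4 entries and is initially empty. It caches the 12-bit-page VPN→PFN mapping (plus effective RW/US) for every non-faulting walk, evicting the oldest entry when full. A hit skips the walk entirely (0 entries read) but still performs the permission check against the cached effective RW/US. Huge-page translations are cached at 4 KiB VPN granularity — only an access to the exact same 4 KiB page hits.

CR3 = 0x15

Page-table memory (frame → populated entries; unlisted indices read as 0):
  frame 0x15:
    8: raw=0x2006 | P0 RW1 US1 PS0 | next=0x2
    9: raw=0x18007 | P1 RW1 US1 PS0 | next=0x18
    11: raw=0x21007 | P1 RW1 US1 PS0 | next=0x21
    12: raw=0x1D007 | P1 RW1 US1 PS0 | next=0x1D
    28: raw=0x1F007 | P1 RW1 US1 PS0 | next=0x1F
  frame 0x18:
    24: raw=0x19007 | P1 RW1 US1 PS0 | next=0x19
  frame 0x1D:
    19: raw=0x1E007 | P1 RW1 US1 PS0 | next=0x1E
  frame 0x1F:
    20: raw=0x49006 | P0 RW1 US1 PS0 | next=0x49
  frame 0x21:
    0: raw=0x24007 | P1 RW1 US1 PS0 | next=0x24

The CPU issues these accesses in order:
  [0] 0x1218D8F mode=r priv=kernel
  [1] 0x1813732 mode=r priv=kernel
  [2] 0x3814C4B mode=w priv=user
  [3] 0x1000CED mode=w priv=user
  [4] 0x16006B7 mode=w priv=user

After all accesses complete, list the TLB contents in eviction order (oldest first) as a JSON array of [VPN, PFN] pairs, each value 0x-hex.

Walk each access:
#0 VA=0x1218D8F (r,kernel):
  L0: frame=0x15 idx=9 entry=0x18007 [P=1 RW=1 US=1 PS=0]
  L1: frame=0x18 idx=24 entry=0x19007 [P=1 RW=1 US=1 PS=0]
  → PA=0x19D8F  (2 entries read)
#1 VA=0x1813732 (r,kernel):
  L0: frame=0x15 idx=12 entry=0x1D007 [P=1 RW=1 US=1 PS=0]
  L1: frame=0x1D idx=19 entry=0x1E007 [P=1 RW=1 US=1 PS=0]
  → PA=0x1E732  (2 entries read)
#2 VA=0x3814C4B (w,user):
  L0: frame=0x15 idx=28 entry=0x1F007 [P=1 RW=1 US=1 PS=0]
  L1: frame=0x1F idx=20 entry=0x49006 [P=0 RW=1 US=1 PS=0]
  ⇒ fault: PAGE_NOT_PRESENT  — 2 lookups
#3 VA=0x1000CED (w,user):
  L0: frame=0x15 idx=8 entry=0x2006 [P=0 RW=1 US=1 PS=0]
  ⇒ fault: PAGE_NOT_PRESENT  — 1 lookups
#4 VA=0x16006B7 (w,user):
  L0: frame=0x15 idx=11 entry=0x21007 [P=1 RW=1 US=1 PS=0]
  L1: frame=0x21 idx=0 entry=0x24007 [P=1 RW=1 US=1 PS=0]
  → PA=0x246B7  (2 entries read)

TLB: [["0x1218", "0x19"], ["0x1813", "0x1E"], ["0x1600", "0x24"]]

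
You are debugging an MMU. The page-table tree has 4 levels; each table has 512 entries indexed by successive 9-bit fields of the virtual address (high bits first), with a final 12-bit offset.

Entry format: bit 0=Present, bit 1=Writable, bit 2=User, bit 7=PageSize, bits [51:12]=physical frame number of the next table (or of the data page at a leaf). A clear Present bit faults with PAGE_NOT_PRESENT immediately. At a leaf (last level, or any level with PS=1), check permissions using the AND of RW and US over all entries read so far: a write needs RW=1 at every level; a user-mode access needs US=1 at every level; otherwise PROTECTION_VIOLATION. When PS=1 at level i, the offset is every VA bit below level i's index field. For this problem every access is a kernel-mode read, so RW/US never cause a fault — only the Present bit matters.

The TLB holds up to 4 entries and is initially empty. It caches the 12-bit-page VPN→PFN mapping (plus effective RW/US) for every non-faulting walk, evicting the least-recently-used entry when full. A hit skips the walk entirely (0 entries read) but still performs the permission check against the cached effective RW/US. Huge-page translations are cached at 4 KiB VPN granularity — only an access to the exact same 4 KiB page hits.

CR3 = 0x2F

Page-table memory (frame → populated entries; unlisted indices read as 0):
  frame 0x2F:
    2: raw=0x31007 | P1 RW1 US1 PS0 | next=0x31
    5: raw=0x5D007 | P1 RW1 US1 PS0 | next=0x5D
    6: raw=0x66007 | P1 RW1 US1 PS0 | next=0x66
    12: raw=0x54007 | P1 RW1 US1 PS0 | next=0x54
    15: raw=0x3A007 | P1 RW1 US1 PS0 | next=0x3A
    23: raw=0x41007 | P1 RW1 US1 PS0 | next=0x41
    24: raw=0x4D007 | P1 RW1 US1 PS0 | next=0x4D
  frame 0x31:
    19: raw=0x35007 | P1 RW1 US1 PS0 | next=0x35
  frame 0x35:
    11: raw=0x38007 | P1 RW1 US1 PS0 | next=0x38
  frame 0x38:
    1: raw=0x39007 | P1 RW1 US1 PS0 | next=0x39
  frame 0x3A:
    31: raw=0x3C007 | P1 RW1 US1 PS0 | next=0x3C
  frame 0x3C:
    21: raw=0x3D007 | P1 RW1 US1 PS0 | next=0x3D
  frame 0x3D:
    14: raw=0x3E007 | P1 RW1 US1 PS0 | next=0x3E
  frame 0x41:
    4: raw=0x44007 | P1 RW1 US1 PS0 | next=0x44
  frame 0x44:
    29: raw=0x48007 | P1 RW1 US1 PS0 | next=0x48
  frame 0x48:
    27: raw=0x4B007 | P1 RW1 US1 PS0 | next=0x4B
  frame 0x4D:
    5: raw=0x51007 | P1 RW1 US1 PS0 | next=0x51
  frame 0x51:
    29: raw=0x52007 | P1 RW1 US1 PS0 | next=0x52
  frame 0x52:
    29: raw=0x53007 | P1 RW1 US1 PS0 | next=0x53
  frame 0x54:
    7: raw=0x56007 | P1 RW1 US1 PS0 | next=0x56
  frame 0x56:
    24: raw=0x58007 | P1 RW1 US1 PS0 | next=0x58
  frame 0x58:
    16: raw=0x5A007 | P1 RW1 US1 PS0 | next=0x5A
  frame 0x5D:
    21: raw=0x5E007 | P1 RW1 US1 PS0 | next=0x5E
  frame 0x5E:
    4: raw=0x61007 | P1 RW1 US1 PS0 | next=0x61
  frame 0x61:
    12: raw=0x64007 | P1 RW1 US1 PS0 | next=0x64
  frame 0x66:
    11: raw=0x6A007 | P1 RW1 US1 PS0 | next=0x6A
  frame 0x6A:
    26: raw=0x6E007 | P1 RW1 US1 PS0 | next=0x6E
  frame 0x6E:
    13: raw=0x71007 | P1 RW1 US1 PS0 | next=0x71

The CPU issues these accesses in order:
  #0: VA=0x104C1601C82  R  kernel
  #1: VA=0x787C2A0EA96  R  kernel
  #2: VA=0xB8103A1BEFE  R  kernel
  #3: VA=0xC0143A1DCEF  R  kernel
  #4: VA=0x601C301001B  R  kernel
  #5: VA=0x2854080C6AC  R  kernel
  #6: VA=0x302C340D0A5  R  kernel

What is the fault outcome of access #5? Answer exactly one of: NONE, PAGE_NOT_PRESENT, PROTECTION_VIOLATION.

Walk each access:
#0 VA=0x104C1601C82 (r,kernel):
  lvl0: tbl 0x2F, slot 2 ⇒ 0x31007 (P1/RW1/US1/PS0)
  lvl1: tbl 0x31, slot 19 ⇒ 0x35007 (P1/RW1/US1/PS0)
  lvl2: tbl 0x35, slot 11 ⇒ 0x38007 (P1/RW1/US1/PS0)
  lvl3: tbl 0x38, slot 1 ⇒ 0x39007 (P1/RW1/US1/PS0)
  ⇒ phys 0x39C82  [4 reads]
#1 VA=0x787C2A0EA96 (r,kernel):
  lvl0: tbl 0x2F, slot 15 ⇒ 0x3A007 (P1/RW1/US1/PS0)
  lvl1: tbl 0x3A, slot 31 ⇒ 0x3C007 (P1/RW1/US1/PS0)
  lvl2: tbl 0x3C, slot 21 ⇒ 0x3D007 (P1/RW1/US1/PS0)
  lvl3: tbl 0x3D, slot 14 ⇒ 0x3E007 (P1/RW1/US1/PS0)
  ⇒ phys 0x3EA96  [4 reads]
#2 VA=0xB8103A1BEFE (r,kernel):
  lvl0: tbl 0x2F, slot 23 ⇒ 0x41007 (P1/RW1/US1/PS0)
  lvl1: tbl 0x41, slot 4 ⇒ 0x44007 (P1/RW1/US1/PS0)
  lvl2: tbl 0x44, slot 29 ⇒ 0x48007 (P1/RW1/US1/PS0)
  lvl3: tbl 0x48, slot 27 ⇒ 0x4B007 (P1/RW1/US1/PS0)
  ⇒ phys 0x4BEFE  [4 reads]
#3 VA=0xC0143A1DCEF (r,kernel):
  lvl0: tbl 0x2F, slot 24 ⇒ 0x4D007 (P1/RW1/US1/PS0)
  lvl1: tbl 0x4D, slot 5 ⇒ 0x51007 (P1/RW1/US1/PS0)
  lvl2: tbl 0x51, slot 29 ⇒ 0x52007 (P1/RW1/US1/PS0)
  lvl3: tbl 0x52, slot 29 ⇒ 0x53007 (P1/RW1/US1/PS0)
  ⇒ phys 0x53CEF  [4 reads]
#4 VA=0x601C301001B (r,kernel):
  lvl0: tbl 0x2F, slot 12 ⇒ 0x54007 (P1/RW1/US1/PS0)
  lvl1: tbl 0x54, slot 7 ⇒ 0x56007 (P1/RW1/US1/PS0)
  lvl2: tbl 0x56, slot 24 ⇒ 0x58007 (P1/RW1/US1/PS0)
  lvl3: tbl 0x58, slot 16 ⇒ 0x5A007 (P1/RW1/US1/PS0)
  ⇒ phys 0x5A01B  [4 reads]
#5 VA=0x2854080C6AC (r,kernel):
  lvl0: tbl 0x2F, slot 5 ⇒ 0x5D007 (P1/RW1/US1/PS0)
  lvl1: tbl 0x5D, slot 21 ⇒ 0x5E007 (P1/RW1/US1/PS0)
  lvl2: tbl 0x5E, slot 4 ⇒ 0x61007 (P1/RW1/US1/PS0)
  lvl3: tbl 0x61, slot 12 ⇒ 0x64007 (P1/RW1/US1/PS0)
  ⇒ phys 0x646AC  [4 reads]
#6 VA=0x302C340D0A5 (r,kernel):
  lvl0: tbl 0x2F, slot 6 ⇒ 0x66007 (P1/RW1/US1/PS0)
  lvl1: tbl 0x66, slot 11 ⇒ 0x6A007 (P1/RW1/US1/PS0)
  lvl2: tbl 0x6A, slot 26 ⇒ 0x6E007 (P1/RW1/US1/PS0)
  lvl3: tbl 0x6E, slot 13 ⇒ 0x71007 (P1/RW1/US1/PS0)
  ⇒ phys 0x710A5  [4 reads]

Access #5 fault: NONE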